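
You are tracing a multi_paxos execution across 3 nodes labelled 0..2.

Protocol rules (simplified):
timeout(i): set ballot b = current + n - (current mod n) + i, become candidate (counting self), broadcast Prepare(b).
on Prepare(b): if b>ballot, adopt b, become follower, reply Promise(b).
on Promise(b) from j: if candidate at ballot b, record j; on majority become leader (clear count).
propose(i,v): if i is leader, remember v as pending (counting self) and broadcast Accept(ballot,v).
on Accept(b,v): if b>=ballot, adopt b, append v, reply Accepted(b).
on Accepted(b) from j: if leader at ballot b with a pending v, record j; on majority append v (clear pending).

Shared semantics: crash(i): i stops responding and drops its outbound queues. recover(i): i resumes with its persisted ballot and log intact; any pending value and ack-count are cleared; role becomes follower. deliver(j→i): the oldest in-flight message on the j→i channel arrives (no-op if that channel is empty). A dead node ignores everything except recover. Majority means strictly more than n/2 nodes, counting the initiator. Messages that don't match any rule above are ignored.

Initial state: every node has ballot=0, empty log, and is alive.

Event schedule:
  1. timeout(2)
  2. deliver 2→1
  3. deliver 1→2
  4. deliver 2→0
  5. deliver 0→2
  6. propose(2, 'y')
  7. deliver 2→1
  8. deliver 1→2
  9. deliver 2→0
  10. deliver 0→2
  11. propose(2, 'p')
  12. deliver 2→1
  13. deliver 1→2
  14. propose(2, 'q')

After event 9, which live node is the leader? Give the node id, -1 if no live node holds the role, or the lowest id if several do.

2

1. timeout(2):  <2:cand b5 ->
2. deliver 2→1:  <1:foll b5 ->
3. deliver 1→2:  <2:lead b5 ->
4. deliver 2→0:  <0:foll b5 ->
5. deliver 0→2:  nop
6. propose(2,'y'):  nop
7. deliver 2→1:  <1:foll b5 y>
8. deliver 1→2:  <2:lead b5 y>
9. deliver 2→0:  <0:foll b5 y>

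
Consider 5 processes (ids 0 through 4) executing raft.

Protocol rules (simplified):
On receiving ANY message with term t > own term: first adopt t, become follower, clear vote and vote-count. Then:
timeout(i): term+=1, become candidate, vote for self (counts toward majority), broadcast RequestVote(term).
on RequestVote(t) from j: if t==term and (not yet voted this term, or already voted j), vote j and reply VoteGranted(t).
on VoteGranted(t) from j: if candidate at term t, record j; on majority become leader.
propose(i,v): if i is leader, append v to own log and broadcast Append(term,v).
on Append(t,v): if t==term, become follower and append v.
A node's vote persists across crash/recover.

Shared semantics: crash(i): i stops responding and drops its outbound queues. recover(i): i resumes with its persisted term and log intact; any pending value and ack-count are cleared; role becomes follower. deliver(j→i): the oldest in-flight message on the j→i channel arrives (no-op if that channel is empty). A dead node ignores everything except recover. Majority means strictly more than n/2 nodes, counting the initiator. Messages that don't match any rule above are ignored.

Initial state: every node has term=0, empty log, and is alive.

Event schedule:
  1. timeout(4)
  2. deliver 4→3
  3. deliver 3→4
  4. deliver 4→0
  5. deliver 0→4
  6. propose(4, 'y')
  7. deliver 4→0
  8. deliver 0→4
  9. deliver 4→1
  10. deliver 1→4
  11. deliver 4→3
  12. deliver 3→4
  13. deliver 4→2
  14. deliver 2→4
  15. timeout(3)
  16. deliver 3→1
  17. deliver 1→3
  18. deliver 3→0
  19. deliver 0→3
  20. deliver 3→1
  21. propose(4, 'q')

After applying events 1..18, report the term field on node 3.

step 1 timeout(4): 4={cand,t=1,log=-}
step 2 deliver 4→3: 3={foll,t=1,log=-}
step 3 deliver 3→4: —
step 4 deliver 4→0: 0={foll,t=1,log=-}
step 5 deliver 0→4: 4={lead,t=1,log=-}
step 6 propose(4,'y'): 4={lead,t=1,log=y}
step 7 deliver 4→0: 0={foll,t=1,log=y}
step 8 deliver 0→4: —
step 9 deliver 4→1: 1={foll,t=1,log=-}
step 10 deliver 1→4: —
step 11 deliver 4→3: 3={foll,t=1,log=y}
step 12 deliver 3→4: —
step 13 deliver 4→2: 2={foll,t=1,log=-}
step 14 deliver 2→4: —
step 15 timeout(3): 3={cand,t=2,log=y}
step 16 deliver 3→1: 1={foll,t=2,log=-}
step 17 deliver 1→3: —
step 18 deliver 3→0: 0={foll,t=2,log=y}

2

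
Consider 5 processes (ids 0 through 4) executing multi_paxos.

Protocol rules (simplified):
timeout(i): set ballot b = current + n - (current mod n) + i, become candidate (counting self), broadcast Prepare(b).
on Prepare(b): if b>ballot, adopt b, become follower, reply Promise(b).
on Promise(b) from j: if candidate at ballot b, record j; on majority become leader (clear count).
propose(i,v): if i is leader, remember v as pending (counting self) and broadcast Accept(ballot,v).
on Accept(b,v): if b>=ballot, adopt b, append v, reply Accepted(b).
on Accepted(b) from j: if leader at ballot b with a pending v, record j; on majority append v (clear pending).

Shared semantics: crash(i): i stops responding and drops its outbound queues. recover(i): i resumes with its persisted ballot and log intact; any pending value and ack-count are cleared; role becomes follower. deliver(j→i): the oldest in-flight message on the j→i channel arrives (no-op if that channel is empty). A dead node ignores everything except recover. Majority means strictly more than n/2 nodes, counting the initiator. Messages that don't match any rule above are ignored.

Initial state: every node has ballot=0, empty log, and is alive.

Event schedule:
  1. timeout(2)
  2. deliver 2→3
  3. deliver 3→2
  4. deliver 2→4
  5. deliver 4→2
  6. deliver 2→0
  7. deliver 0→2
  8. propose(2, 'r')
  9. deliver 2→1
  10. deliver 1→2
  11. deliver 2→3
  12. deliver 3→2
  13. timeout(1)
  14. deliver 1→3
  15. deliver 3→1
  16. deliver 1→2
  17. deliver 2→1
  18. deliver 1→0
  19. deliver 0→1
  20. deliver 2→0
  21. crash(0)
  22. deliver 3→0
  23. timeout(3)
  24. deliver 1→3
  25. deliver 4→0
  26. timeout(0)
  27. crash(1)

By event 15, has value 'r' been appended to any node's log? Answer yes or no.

after 1 — timeout(2): n2:cand/b7/[-]
after 2 — deliver 2→3: n3:foll/b7/[-]
after 3 — deliver 3→2: ·
after 4 — deliver 2→4: n4:foll/b7/[-]
after 5 — deliver 4→2: n2:lead/b7/[-]
after 6 — deliver 2→0: n0:foll/b7/[-]
after 7 — deliver 0→2: ·
after 8 — propose(2,'r'): ·
after 9 — deliver 2→1: n1:foll/b7/[-]
after 10 — deliver 1→2: ·
after 11 — deliver 2→3: n3:foll/b7/[r]
after 12 — deliver 3→2: ·
after 13 — timeout(1): n1:cand/b11/[-]
after 14 — deliver 1→3: n3:foll/b11/[r]
after 15 — deliver 3→1: ·

yes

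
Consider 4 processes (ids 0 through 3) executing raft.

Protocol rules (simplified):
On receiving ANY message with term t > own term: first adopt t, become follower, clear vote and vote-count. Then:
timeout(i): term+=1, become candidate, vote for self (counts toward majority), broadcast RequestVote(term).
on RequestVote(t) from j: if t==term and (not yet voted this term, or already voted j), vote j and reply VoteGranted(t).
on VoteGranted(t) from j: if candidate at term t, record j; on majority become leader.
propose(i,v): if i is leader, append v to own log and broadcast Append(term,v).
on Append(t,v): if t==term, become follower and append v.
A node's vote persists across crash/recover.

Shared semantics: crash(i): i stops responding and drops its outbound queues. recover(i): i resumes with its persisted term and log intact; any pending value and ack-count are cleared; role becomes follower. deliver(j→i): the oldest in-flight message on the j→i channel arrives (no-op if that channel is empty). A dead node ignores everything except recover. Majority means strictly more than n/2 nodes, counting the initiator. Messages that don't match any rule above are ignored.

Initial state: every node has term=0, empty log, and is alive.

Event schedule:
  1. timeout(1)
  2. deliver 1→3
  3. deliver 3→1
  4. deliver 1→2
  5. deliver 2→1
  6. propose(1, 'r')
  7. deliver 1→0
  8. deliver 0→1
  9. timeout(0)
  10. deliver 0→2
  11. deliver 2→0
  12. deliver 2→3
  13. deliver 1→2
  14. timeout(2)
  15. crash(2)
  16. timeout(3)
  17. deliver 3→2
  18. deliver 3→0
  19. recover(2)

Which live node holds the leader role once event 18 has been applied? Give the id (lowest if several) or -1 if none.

1

1. timeout(1):  <1:cand t1 ->
2. deliver 1→3:  <3:foll t1 ->
3. deliver 3→1:  nop
4. deliver 1→2:  <2:foll t1 ->
5. deliver 2→1:  <1:lead t1 ->
6. propose(1,'r'):  <1:lead t1 r>
7. deliver 1→0:  <0:foll t1 ->
8. deliver 0→1:  nop
9. timeout(0):  <0:cand t2 ->
10. deliver 0→2:  <2:foll t2 ->
11. deliver 2→0:  nop
12. deliver 2→3:  nop
13. deliver 1→2:  nop
14. timeout(2):  <2:cand t3 ->
15. crash(2):  <2:✗cand t3 ->
16. timeout(3):  <3:cand t2 ->
17. deliver 3→2:  nop
18. deliver 3→0:  nop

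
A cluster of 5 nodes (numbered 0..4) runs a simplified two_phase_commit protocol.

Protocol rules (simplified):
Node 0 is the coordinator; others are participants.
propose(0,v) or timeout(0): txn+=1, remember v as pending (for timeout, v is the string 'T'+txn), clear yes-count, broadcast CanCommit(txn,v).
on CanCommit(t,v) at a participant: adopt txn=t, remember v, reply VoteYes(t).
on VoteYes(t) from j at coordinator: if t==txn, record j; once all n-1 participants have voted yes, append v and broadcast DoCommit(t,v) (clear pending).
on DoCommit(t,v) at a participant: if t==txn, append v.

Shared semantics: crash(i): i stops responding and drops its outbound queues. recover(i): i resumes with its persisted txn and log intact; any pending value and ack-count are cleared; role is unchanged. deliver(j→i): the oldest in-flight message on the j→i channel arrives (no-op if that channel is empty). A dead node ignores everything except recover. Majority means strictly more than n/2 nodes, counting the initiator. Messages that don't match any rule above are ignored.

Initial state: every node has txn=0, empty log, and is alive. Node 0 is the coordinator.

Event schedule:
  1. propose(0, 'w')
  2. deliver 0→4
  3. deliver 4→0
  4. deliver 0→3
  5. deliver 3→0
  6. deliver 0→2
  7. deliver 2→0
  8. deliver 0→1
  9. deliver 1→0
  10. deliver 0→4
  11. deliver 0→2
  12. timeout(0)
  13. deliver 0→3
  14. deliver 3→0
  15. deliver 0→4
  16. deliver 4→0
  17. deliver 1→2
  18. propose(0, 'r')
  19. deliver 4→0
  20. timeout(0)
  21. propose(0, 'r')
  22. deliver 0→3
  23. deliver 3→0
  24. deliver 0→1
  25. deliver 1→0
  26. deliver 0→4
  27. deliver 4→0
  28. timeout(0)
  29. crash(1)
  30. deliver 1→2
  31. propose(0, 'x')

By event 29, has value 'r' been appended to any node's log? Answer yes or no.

e1 propose(0,'w'): 0[coor,t=1,-]
e2 deliver 0→4: 4[part,t=1,-]
e3 deliver 4→0: ·
e4 deliver 0→3: 3[part,t=1,-]
e5 deliver 3→0: ·
e6 deliver 0→2: 2[part,t=1,-]
e7 deliver 2→0: ·
e8 deliver 0→1: 1[part,t=1,-]
e9 deliver 1→0: 0[coor,t=1,w]
e10 deliver 0→4: 4[part,t=1,w]
e11 deliver 0→2: 2[part,t=1,w]
e12 timeout(0): 0[coor,t=2,w]
e13 deliver 0→3: 3[part,t=1,w]
e14 deliver 3→0: ·
e15 deliver 0→4: 4[part,t=2,w]
e16 deliver 4→0: ·
e17 deliver 1→2: ·
e18 propose(0,'r'): 0[coor,t=3,w]
e19 deliver 4→0: ·
e20 timeout(0): 0[coor,t=4,w]
e21 propose(0,'r'): 0[coor,t=5,w]
e22 deliver 0→3: 3[part,t=2,w]
e23 deliver 3→0: ·
e24 deliver 0→1: 1[part,t=1,w]
e25 deliver 1→0: ·
e26 deliver 0→4: 4[part,t=3,w]
e27 deliver 4→0: ·
e28 timeout(0): 0[coor,t=6,w]
e29 crash(1): 1[✗part,t=1,w]

no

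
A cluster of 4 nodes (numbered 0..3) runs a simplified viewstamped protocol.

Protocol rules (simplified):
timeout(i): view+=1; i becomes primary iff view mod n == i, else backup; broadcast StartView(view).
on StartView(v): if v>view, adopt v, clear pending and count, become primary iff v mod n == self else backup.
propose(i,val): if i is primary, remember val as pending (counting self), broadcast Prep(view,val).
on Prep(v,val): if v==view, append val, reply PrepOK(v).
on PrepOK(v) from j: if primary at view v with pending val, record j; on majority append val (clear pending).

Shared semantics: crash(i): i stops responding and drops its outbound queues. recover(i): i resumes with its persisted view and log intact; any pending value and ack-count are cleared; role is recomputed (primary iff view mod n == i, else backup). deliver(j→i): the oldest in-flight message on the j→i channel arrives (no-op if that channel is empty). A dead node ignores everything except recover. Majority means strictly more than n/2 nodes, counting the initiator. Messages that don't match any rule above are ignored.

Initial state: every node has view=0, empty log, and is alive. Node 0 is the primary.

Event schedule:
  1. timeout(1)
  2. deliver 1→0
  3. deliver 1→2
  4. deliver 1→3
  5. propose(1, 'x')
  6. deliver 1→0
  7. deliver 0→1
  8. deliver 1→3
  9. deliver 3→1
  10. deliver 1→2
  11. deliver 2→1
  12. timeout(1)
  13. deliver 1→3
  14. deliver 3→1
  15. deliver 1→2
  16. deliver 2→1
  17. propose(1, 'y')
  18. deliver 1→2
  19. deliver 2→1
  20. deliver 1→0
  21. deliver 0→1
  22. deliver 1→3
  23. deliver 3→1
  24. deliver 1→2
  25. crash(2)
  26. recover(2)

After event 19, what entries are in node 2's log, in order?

step 1 timeout(1): 1={prim,v=1,log=-}
step 2 deliver 1→0: 0={back,v=1,log=-}
step 3 deliver 1→2: 2={back,v=1,log=-}
step 4 deliver 1→3: 3={back,v=1,log=-}
step 5 propose(1,'x'): —
step 6 deliver 1→0: 0={back,v=1,log=x}
step 7 deliver 0→1: —
step 8 deliver 1→3: 3={back,v=1,log=x}
step 9 deliver 3→1: 1={prim,v=1,log=x}
step 10 deliver 1→2: 2={back,v=1,log=x}
step 11 deliver 2→1: —
step 12 timeout(1): 1={back,v=2,log=x}
step 13 deliver 1→3: 3={back,v=2,log=x}
step 14 deliver 3→1: —
step 15 deliver 1→2: 2={prim,v=2,log=x}
step 16 deliver 2→1: —
step 17 propose(1,'y'): —
step 18 deliver 1→2: —
step 19 deliver 2→1: —

x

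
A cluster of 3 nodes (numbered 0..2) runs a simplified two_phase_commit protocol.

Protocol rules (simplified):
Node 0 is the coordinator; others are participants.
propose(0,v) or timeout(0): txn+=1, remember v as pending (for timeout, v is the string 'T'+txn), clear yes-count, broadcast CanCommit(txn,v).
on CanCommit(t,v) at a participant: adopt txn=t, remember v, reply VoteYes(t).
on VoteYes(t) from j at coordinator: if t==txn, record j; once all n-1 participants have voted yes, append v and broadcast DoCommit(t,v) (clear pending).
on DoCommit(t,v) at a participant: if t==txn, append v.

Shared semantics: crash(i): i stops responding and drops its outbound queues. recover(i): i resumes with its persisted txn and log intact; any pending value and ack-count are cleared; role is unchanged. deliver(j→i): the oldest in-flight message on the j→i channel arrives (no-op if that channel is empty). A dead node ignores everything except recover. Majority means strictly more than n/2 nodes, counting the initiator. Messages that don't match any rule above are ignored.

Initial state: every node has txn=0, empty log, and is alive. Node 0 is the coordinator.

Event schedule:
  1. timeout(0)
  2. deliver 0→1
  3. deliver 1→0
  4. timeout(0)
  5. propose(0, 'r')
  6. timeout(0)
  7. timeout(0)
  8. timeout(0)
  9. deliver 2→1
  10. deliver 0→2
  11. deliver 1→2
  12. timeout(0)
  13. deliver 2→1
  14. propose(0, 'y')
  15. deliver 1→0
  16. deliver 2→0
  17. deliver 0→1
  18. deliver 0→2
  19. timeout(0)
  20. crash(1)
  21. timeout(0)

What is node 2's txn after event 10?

1

step 1 timeout(0): 0={coor,t=1,log=-}
step 2 deliver 0→1: 1={part,t=1,log=-}
step 3 deliver 1→0: —
step 4 timeout(0): 0={coor,t=2,log=-}
step 5 propose(0,'r'): 0={coor,t=3,log=-}
step 6 timeout(0): 0={coor,t=4,log=-}
step 7 timeout(0): 0={coor,t=5,log=-}
step 8 timeout(0): 0={coor,t=6,log=-}
step 9 deliver 2→1: —
step 10 deliver 0→2: 2={part,t=1,log=-}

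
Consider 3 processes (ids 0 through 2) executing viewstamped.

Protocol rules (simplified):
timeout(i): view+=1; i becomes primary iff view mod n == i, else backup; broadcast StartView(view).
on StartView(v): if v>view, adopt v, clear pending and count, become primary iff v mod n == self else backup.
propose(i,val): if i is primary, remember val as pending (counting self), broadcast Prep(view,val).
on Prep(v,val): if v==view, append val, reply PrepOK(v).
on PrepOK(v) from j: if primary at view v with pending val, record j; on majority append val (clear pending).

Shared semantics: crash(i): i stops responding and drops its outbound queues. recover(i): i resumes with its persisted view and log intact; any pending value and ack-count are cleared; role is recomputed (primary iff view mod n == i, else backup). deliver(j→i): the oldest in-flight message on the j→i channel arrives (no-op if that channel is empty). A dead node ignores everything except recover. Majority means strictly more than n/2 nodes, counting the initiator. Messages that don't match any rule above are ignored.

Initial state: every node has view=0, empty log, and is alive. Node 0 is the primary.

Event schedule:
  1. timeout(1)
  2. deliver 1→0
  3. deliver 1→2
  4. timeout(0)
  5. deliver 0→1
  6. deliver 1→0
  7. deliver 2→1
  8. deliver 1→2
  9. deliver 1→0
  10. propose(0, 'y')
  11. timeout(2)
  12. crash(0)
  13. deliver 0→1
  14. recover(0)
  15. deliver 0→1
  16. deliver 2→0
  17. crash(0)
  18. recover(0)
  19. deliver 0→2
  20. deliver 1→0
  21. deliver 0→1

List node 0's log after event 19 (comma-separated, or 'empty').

empty

after 1 — timeout(1): n1:prim/v1/[-]
after 2 — deliver 1→0: n0:back/v1/[-]
after 3 — deliver 1→2: n2:back/v1/[-]
after 4 — timeout(0): n0:back/v2/[-]
after 5 — deliver 0→1: n1:back/v2/[-]
after 6 — deliver 1→0: ·
after 7 — deliver 2→1: ·
after 8 — deliver 1→2: ·
after 9 — deliver 1→0: ·
after 10 — propose(0,'y'): ·
after 11 — timeout(2): n2:prim/v2/[-]
after 12 — crash(0): n0:✗back/v2/[-]
after 13 — deliver 0→1: ·
after 14 — recover(0): n0:back/v2/[-]
after 15 — deliver 0→1: ·
after 16 — deliver 2→0: ·
after 17 — crash(0): n0:✗back/v2/[-]
after 18 — recover(0): n0:back/v2/[-]
after 19 — deliver 0→2: ·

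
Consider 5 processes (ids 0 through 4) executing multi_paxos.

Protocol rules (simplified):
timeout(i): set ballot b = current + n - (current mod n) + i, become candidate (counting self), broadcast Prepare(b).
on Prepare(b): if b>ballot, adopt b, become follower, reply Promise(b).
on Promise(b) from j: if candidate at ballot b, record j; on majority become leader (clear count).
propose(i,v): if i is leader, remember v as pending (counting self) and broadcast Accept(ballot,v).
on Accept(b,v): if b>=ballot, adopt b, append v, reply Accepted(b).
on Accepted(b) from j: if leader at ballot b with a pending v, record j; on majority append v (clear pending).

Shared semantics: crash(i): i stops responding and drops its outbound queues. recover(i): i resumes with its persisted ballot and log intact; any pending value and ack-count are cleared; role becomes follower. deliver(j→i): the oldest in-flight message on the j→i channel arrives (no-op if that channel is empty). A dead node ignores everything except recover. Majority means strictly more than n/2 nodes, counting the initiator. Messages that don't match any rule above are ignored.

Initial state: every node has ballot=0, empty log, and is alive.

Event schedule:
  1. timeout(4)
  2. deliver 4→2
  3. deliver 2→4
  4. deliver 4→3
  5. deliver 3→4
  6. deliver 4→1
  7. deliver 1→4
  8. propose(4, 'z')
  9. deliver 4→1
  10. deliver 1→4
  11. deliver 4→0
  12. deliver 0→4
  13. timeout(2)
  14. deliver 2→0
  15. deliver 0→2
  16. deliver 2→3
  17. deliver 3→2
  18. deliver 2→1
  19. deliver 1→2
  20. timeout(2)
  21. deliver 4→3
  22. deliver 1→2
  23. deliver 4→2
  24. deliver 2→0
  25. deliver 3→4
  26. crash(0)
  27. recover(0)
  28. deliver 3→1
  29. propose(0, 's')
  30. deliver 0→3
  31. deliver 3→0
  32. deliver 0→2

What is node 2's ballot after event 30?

step 1 timeout(4): 4={cand,b=9,log=-}
step 2 deliver 4→2: 2={foll,b=9,log=-}
step 3 deliver 2→4: —
step 4 deliver 4→3: 3={foll,b=9,log=-}
step 5 deliver 3→4: 4={lead,b=9,log=-}
step 6 deliver 4→1: 1={foll,b=9,log=-}
step 7 deliver 1→4: —
step 8 propose(4,'z'): —
step 9 deliver 4→1: 1={foll,b=9,log=z}
step 10 deliver 1→4: —
step 11 deliver 4→0: 0={foll,b=9,log=-}
step 12 deliver 0→4: —
step 13 timeout(2): 2={cand,b=12,log=-}
step 14 deliver 2→0: 0={foll,b=12,log=-}
step 15 deliver 0→2: —
step 16 deliver 2→3: 3={foll,b=12,log=-}
step 17 deliver 3→2: 2={lead,b=12,log=-}
step 18 deliver 2→1: 1={foll,b=12,log=z}
step 19 deliver 1→2: —
step 20 timeout(2): 2={cand,b=17,log=-}
step 21 deliver 4→3: —
step 22 deliver 1→2: —
step 23 deliver 4→2: —
step 24 deliver 2→0: 0={foll,b=17,log=-}
step 25 deliver 3→4: —
step 26 crash(0): 0={✗foll,b=17,log=-}
step 27 recover(0): 0={foll,b=17,log=-}
step 28 deliver 3→1: —
step 29 propose(0,'s'): —
step 30 deliver 0→3: —

17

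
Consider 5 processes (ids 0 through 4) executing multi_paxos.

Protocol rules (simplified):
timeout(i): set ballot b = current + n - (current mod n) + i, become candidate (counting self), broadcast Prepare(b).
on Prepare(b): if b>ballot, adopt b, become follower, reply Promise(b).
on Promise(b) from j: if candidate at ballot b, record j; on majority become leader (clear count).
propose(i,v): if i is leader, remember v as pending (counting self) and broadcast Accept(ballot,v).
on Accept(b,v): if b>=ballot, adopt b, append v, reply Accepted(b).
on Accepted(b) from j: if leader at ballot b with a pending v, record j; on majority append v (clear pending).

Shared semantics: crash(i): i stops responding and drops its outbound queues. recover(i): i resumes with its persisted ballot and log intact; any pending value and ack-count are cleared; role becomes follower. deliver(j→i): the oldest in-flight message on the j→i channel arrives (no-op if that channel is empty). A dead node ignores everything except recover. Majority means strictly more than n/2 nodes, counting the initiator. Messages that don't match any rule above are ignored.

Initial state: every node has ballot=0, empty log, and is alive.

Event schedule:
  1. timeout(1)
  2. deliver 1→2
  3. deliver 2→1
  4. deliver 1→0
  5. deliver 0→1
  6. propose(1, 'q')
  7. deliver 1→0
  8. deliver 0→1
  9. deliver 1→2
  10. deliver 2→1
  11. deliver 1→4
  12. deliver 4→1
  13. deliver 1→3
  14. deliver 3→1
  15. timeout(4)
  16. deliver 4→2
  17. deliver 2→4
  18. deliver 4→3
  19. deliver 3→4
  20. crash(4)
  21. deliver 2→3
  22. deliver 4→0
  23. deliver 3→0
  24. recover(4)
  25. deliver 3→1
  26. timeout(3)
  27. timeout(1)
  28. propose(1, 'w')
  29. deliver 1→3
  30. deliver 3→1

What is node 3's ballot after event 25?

14

1. timeout(1):  <1:cand b6 ->
2. deliver 1→2:  <2:foll b6 ->
3. deliver 2→1:  nop
4. deliver 1→0:  <0:foll b6 ->
5. deliver 0→1:  <1:lead b6 ->
6. propose(1,'q'):  nop
7. deliver 1→0:  <0:foll b6 q>
8. deliver 0→1:  nop
9. deliver 1→2:  <2:foll b6 q>
10. deliver 2→1:  <1:lead b6 q>
11. deliver 1→4:  <4:foll b6 ->
12. deliver 4→1:  nop
13. deliver 1→3:  <3:foll b6 ->
14. deliver 3→1:  nop
15. timeout(4):  <4:cand b14 ->
16. deliver 4→2:  <2:foll b14 q>
17. deliver 2→4:  nop
18. deliver 4→3:  <3:foll b14 ->
19. deliver 3→4:  <4:lead b14 ->
20. crash(4):  <4:✗lead b14 ->
21. deliver 2→3:  nop
22. deliver 4→0:  nop
23. deliver 3→0:  nop
24. recover(4):  <4:foll b14 ->
25. deliver 3→1:  nop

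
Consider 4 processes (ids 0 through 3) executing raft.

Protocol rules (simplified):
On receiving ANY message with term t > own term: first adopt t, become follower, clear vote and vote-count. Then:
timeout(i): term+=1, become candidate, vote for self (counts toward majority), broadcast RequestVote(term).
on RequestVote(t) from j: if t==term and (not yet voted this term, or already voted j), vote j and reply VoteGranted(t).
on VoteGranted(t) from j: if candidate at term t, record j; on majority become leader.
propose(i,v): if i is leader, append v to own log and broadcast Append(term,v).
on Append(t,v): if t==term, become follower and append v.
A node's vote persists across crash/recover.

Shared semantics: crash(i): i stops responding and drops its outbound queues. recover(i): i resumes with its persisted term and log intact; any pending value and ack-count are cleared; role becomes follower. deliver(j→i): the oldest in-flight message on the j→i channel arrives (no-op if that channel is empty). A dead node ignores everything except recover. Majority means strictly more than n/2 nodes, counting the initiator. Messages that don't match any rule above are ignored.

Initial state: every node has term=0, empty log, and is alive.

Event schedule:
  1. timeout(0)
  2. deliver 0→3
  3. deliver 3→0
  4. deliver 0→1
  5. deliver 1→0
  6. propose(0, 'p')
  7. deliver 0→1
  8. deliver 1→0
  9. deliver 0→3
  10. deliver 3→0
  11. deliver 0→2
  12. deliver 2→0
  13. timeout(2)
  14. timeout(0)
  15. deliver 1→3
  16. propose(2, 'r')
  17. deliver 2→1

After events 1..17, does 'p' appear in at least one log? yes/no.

yes

e1 timeout(0): 0[cand,t=1,-]
e2 deliver 0→3: 3[foll,t=1,-]
e3 deliver 3→0: ·
e4 deliver 0→1: 1[foll,t=1,-]
e5 deliver 1→0: 0[lead,t=1,-]
e6 propose(0,'p'): 0[lead,t=1,p]
e7 deliver 0→1: 1[foll,t=1,p]
e8 deliver 1→0: ·
e9 deliver 0→3: 3[foll,t=1,p]
e10 deliver 3→0: ·
e11 deliver 0→2: 2[foll,t=1,-]
e12 deliver 2→0: ·
e13 timeout(2): 2[cand,t=2,-]
e14 timeout(0): 0[cand,t=2,p]
e15 deliver 1→3: ·
e16 propose(2,'r'): ·
e17 deliver 2→1: 1[foll,t=2,p]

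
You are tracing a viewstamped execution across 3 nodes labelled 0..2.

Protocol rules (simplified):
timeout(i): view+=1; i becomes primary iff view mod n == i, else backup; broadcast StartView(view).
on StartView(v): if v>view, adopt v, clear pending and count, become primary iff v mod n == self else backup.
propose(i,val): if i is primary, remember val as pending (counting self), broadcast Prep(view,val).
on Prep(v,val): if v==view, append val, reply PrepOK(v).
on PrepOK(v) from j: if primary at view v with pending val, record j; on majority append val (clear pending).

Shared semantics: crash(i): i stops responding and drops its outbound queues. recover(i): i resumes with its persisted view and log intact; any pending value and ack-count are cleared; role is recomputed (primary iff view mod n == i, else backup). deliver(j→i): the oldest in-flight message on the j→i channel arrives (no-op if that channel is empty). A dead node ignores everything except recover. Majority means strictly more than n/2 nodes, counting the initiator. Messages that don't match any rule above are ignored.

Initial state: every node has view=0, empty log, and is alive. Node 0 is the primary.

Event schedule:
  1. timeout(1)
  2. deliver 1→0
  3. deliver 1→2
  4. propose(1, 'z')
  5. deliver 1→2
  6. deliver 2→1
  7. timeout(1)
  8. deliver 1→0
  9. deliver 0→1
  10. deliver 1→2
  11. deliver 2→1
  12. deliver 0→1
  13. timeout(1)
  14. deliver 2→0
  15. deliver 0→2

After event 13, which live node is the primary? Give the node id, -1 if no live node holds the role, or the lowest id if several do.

after 1 — timeout(1): n1:prim/v1/[-]
after 2 — deliver 1→0: n0:back/v1/[-]
after 3 — deliver 1→2: n2:back/v1/[-]
after 4 — propose(1,'z'): ·
after 5 — deliver 1→2: n2:back/v1/[z]
after 6 — deliver 2→1: n1:prim/v1/[z]
after 7 — timeout(1): n1:back/v2/[z]
after 8 — deliver 1→0: n0:back/v1/[z]
after 9 — deliver 0→1: ·
after 10 — deliver 1→2: n2:prim/v2/[z]
after 11 — deliver 2→1: ·
after 12 — deliver 0→1: ·
after 13 — timeout(1): n1:back/v3/[z]

2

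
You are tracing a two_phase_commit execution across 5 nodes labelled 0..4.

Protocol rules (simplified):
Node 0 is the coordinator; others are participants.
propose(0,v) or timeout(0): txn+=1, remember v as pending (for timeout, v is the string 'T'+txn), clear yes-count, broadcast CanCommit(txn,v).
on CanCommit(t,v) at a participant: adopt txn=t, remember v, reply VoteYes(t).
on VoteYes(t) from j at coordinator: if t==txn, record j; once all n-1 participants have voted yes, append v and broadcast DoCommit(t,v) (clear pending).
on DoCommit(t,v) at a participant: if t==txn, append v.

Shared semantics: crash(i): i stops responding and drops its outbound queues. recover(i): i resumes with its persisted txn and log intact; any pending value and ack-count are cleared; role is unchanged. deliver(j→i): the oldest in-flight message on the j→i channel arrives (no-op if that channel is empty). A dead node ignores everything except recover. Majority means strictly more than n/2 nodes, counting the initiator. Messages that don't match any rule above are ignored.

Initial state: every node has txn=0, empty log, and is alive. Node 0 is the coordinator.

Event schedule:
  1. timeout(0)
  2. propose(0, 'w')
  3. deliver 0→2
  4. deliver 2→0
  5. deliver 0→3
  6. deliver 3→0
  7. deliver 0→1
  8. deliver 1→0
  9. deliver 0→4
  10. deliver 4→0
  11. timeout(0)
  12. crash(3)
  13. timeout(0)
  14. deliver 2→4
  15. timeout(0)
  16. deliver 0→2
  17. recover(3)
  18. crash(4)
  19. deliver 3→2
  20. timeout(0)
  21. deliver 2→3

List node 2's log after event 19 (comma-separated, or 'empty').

step 1 timeout(0): 0={coor,t=1,log=-}
step 2 propose(0,'w'): 0={coor,t=2,log=-}
step 3 deliver 0→2: 2={part,t=1,log=-}
step 4 deliver 2→0: —
step 5 deliver 0→3: 3={part,t=1,log=-}
step 6 deliver 3→0: —
step 7 deliver 0→1: 1={part,t=1,log=-}
step 8 deliver 1→0: —
step 9 deliver 0→4: 4={part,t=1,log=-}
step 10 deliver 4→0: —
step 11 timeout(0): 0={coor,t=3,log=-}
step 12 crash(3): 3={✗part,t=1,log=-}
step 13 timeout(0): 0={coor,t=4,log=-}
step 14 deliver 2→4: —
step 15 timeout(0): 0={coor,t=5,log=-}
step 16 deliver 0→2: 2={part,t=2,log=-}
step 17 recover(3): 3={part,t=1,log=-}
step 18 crash(4): 4={✗part,t=1,log=-}
step 19 deliver 3→2: —

empty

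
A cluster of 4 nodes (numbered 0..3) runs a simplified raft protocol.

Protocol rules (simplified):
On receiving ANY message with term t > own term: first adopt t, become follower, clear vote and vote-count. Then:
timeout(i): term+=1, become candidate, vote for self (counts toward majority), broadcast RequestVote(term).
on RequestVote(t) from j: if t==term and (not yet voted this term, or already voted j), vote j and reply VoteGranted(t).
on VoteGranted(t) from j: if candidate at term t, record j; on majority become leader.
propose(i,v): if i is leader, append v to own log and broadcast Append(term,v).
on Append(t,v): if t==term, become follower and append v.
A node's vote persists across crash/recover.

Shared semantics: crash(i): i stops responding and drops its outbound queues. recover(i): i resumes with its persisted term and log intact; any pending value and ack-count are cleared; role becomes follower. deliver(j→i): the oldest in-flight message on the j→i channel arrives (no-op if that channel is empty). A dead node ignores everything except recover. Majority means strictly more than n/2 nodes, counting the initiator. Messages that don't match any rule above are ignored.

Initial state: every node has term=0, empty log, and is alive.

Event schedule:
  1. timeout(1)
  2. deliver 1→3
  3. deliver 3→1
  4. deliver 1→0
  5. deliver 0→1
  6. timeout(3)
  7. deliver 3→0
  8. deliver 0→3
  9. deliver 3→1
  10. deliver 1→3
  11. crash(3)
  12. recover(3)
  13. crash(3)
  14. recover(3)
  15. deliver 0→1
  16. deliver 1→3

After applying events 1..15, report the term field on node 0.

2

1. timeout(1):  <1:cand t1 ->
2. deliver 1→3:  <3:foll t1 ->
3. deliver 3→1:  nop
4. deliver 1→0:  <0:foll t1 ->
5. deliver 0→1:  <1:lead t1 ->
6. timeout(3):  <3:cand t2 ->
7. deliver 3→0:  <0:foll t2 ->
8. deliver 0→3:  nop
9. deliver 3→1:  <1:foll t2 ->
10. deliver 1→3:  <3:lead t2 ->
11. crash(3):  <3:✗lead t2 ->
12. recover(3):  <3:foll t2 ->
13. crash(3):  <3:✗foll t2 ->
14. recover(3):  <3:foll t2 ->
15. deliver 0→1:  nop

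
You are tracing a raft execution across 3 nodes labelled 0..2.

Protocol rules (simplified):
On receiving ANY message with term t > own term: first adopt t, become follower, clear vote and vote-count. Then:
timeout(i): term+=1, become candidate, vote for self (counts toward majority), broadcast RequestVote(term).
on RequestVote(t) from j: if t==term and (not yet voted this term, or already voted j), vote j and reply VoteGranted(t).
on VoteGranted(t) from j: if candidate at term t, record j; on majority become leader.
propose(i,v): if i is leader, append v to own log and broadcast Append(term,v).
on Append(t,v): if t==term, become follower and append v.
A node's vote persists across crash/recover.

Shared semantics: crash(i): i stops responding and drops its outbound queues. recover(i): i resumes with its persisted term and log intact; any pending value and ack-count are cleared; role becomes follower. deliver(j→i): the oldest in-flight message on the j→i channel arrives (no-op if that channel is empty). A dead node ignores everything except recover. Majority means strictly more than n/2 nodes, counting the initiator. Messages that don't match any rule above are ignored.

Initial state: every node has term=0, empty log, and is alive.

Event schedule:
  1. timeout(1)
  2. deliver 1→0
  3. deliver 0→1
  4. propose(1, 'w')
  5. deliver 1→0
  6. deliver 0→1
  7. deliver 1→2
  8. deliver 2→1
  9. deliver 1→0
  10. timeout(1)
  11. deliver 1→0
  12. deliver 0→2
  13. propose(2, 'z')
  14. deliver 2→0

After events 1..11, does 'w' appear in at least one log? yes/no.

yes

[1] timeout(1) → N1(cand t1 [-])
[2] deliver 1→0 → N0(foll t1 [-])
[3] deliver 0→1 → N1(lead t1 [-])
[4] propose(1,'w') → N1(lead t1 [w])
[5] deliver 1→0 → N0(foll t1 [w])
[6] deliver 0→1 → ∅
[7] deliver 1→2 → N2(foll t1 [-])
[8] deliver 2→1 → ∅
[9] deliver 1→0 → ∅
[10] timeout(1) → N1(cand t2 [w])
[11] deliver 1→0 → N0(foll t2 [w])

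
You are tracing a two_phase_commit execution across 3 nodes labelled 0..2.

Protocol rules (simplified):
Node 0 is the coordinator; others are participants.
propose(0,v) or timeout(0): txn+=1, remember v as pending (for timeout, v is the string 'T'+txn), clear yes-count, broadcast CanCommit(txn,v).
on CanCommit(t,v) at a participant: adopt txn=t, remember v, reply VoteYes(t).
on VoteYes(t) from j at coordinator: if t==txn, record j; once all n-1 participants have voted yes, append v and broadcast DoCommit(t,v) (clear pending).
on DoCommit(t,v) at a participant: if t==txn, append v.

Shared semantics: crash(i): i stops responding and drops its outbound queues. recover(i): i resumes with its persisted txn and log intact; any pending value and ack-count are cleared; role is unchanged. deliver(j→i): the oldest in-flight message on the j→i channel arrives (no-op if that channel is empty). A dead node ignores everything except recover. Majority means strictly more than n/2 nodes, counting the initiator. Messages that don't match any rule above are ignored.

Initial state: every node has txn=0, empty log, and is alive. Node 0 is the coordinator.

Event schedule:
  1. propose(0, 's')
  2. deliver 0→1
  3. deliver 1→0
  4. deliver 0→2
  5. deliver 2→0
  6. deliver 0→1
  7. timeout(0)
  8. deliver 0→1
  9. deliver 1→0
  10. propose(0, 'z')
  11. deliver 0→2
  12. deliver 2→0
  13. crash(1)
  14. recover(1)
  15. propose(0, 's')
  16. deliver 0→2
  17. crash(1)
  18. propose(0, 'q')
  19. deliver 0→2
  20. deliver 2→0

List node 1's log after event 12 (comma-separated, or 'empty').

step 1 propose(0,'s'): 0={coor,t=1,log=-}
step 2 deliver 0→1: 1={part,t=1,log=-}
step 3 deliver 1→0: —
step 4 deliver 0→2: 2={part,t=1,log=-}
step 5 deliver 2→0: 0={coor,t=1,log=s}
step 6 deliver 0→1: 1={part,t=1,log=s}
step 7 timeout(0): 0={coor,t=2,log=s}
step 8 deliver 0→1: 1={part,t=2,log=s}
step 9 deliver 1→0: —
step 10 propose(0,'z'): 0={coor,t=3,log=s}
step 11 deliver 0→2: 2={part,t=1,log=s}
step 12 deliver 2→0: —

s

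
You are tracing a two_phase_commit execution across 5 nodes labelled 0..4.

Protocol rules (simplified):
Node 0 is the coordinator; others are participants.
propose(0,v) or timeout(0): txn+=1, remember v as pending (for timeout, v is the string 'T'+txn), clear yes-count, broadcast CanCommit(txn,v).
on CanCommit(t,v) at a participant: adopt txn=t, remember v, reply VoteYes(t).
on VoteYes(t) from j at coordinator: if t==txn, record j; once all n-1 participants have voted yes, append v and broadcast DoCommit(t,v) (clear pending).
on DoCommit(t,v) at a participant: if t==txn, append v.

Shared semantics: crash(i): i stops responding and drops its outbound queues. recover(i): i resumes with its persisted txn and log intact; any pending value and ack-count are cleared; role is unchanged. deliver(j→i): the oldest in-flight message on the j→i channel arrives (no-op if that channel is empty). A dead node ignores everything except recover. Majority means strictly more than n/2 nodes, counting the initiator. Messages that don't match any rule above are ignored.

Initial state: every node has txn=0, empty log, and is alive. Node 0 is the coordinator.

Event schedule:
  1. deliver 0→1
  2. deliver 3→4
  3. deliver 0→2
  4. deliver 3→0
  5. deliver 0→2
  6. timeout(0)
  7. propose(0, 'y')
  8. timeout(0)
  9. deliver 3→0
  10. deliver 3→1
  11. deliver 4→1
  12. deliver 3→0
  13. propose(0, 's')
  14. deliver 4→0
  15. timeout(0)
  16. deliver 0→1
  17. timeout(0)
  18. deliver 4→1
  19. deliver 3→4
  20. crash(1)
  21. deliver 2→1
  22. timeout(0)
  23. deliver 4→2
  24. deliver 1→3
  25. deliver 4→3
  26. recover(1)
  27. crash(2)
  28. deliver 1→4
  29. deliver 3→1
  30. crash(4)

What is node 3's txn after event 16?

1. deliver 0→1:  nop
2. deliver 3→4:  nop
3. deliver 0→2:  nop
4. deliver 3→0:  nop
5. deliver 0→2:  nop
6. timeout(0):  <0:coor t1 ->
7. propose(0,'y'):  <0:coor t2 ->
8. timeout(0):  <0:coor t3 ->
9. deliver 3→0:  nop
10. deliver 3→1:  nop
11. deliver 4→1:  nop
12. deliver 3→0:  nop
13. propose(0,'s'):  <0:coor t4 ->
14. deliver 4→0:  nop
15. timeout(0):  <0:coor t5 ->
16. deliver 0→1:  <1:part t1 ->

0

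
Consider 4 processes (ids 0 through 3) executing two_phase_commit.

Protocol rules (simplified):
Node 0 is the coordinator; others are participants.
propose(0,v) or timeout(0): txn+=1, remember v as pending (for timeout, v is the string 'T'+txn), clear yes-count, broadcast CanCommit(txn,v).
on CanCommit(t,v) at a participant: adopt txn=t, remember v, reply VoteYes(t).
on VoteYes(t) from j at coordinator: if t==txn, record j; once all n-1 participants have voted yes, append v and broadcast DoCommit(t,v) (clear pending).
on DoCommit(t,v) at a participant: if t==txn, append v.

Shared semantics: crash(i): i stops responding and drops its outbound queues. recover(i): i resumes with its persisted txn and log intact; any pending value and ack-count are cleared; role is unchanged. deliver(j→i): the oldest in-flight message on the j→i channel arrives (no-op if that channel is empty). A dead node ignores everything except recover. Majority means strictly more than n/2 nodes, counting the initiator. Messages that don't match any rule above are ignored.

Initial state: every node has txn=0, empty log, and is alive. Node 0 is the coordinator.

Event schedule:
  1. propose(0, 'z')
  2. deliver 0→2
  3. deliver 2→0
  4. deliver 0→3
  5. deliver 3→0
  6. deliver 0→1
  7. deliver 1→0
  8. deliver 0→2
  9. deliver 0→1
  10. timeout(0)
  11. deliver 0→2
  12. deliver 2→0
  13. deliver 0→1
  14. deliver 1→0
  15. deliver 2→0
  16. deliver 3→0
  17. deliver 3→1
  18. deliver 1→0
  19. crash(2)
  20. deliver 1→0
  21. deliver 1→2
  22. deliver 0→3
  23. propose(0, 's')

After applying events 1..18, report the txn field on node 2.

2

e1 propose(0,'z'): 0[coor,t=1,-]
e2 deliver 0→2: 2[part,t=1,-]
e3 deliver 2→0: ·
e4 deliver 0→3: 3[part,t=1,-]
e5 deliver 3→0: ·
e6 deliver 0→1: 1[part,t=1,-]
e7 deliver 1→0: 0[coor,t=1,z]
e8 deliver 0→2: 2[part,t=1,z]
e9 deliver 0→1: 1[part,t=1,z]
e10 timeout(0): 0[coor,t=2,z]
e11 deliver 0→2: 2[part,t=2,z]
e12 deliver 2→0: ·
e13 deliver 0→1: 1[part,t=2,z]
e14 deliver 1→0: ·
e15 deliver 2→0: ·
e16 deliver 3→0: ·
e17 deliver 3→1: ·
e18 deliver 1→0: ·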